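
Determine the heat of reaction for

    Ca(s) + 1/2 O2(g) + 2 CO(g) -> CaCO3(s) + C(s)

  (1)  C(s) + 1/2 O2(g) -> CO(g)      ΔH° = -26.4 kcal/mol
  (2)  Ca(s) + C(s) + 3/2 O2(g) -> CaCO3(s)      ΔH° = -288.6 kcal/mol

(1) reversed and × 2 (CO(g) must end up as a reactant; scale by 2 for the 2 CO(g)): (-2)·(-26.4) = +52.8 kcal/mol
(2) as written (CaCO3(s) already on the product side): -288.6 kcal/mol
ΔH° = (+52.8) + (-288.6) = -235.8 kcal/mol

ΔH° = -235.8 kcal/mol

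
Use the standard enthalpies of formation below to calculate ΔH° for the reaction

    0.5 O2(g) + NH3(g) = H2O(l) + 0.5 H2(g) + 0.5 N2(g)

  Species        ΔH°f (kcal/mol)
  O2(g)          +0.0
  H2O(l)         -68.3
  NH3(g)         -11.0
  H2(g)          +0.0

ΔH°rxn = Σ nΔHf°(products) − Σ nΔHf°(reactants).
Products: 1·(-68.3) + 1/2·(+0.0) + 1/2·(+0.0) = -68.3
Reactants: 1/2·(+0.0) + 1·(-11.0) = -11.0
ΔH° = (-68.3) − (-11.0) = -57.3 kcal/mol

ΔH° = -57.3 kcal/mol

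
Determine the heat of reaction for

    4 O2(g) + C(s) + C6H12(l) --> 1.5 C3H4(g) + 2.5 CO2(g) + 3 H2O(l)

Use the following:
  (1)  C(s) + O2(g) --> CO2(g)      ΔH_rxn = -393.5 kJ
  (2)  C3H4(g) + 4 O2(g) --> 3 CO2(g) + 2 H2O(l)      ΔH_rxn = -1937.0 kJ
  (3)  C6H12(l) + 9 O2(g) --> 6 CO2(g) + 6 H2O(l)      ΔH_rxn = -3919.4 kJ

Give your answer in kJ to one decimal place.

ΔH_rxn = -1407.4 kJ

(1) as written: -393.5 kJ
(2) reversed and × 3/2: (-3/2)·(-1937.0) = +2905.5 kJ
(3) as written: -3919.4 kJ
Summing the manipulated equations, ΔH_rxn = (1)·(-393.5) + (-3/2)·(-1937.0) + (1)·(-3919.4) = -1407.4 kJ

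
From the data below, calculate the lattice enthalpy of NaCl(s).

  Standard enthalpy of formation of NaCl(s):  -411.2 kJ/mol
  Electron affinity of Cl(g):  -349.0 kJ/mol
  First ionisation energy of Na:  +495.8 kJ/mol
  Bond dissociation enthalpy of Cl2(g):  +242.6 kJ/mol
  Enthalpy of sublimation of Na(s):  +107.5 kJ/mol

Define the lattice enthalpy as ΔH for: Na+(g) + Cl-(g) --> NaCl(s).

U = -786.8 kJ/mol

ΔHf° = 1·ΔHsub + 1·(ΣIE) + 1/2·D(Cl2) + 1·EA + U
-411.2 = 1·(+107.5) + 1·(+495.8) + 1/2·(+242.6) + 1·(-349.0) + U
U = -411.2 − (+375.6) = -786.8 kJ/mol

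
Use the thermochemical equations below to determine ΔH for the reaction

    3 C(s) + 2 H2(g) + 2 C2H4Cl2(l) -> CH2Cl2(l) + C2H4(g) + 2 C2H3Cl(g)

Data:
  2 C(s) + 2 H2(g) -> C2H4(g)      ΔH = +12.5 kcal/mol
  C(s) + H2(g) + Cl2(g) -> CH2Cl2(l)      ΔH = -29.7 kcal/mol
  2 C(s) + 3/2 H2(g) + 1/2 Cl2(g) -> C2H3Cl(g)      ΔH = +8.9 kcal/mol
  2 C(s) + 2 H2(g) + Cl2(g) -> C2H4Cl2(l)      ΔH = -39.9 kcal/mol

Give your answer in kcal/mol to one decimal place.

equation 1 as written (C2H4(g) already on the product side): +12.5 kcal/mol
equation 2 as written (CH2Cl2(l) already on the product side): -29.7 kcal/mol
equation 3 × 2 (×2 to match 2 C2H3Cl(g) in the target): (2)·(+8.9) = +17.8 kcal/mol
equation 4 reversed and × 2 (C2H4Cl2(l) must end up as a reactant; scale by 2 for the 2 C2H4Cl2(l)): (-2)·(-39.9) = +79.8 kcal/mol
ΔH = (+12.5) + (-29.7) + (+17.8) + (+79.8) = 80.4 kcal/mol

ΔH = 80.4 kcal/mol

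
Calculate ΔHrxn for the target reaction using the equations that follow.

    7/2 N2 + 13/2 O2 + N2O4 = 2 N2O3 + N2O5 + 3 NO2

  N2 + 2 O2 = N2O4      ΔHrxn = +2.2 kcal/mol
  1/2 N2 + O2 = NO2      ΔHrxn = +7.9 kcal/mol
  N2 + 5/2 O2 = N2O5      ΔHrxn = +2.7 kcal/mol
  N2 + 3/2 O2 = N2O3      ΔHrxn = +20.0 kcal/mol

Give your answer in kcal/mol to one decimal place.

ΔHrxn = 64.2 kcal/mol

equation 1 reversed: -2.2 kcal/mol
equation 2 × 3: (3)·(+7.9) = +23.7 kcal/mol
equation 3 as written: +2.7 kcal/mol
equation 4 × 2: (2)·(+20.0) = +40.0 kcal/mol
ΔHrxn = (-2.2) + (+23.7) + (+2.7) + (+40.0) = 64.2 kcal/mol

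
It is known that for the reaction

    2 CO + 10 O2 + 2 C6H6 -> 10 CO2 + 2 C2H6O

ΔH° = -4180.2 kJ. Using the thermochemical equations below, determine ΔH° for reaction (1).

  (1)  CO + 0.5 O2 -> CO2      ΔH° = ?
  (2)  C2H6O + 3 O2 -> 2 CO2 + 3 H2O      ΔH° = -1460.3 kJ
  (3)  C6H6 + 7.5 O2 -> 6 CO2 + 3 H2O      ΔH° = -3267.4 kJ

ΔH° = -283.0 kJ

(1) × 2: contributes 2·x
(2) reversed and × 2: (-2)·(-1460.3) = +2920.6 kJ
(3) × 2: (2)·(-3267.4) = -6534.8 kJ
-4180.2 = (+2920.6) + (-6534.8) + 2·x
x = (-4180.2 − (-3614.2)) / (2) = -283.0 kJ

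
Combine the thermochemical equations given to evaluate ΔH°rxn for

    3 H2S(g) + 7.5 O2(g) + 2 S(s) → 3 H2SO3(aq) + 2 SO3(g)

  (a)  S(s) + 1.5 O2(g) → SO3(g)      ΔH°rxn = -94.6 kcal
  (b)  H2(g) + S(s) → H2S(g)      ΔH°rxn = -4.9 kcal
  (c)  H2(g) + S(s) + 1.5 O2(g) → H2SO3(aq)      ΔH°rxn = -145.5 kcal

(a) × 2: (2)·(-94.6) = -189.2 kcal
(b) reversed and × 3: (-3)·(-4.9) = +14.7 kcal
(c) × 3: (3)·(-145.5) = -436.5 kcal
ΔH°rxn = (-189.2) + (+14.7) + (-436.5) = -611.0 kcal

ΔH°rxn = -611.0 kcal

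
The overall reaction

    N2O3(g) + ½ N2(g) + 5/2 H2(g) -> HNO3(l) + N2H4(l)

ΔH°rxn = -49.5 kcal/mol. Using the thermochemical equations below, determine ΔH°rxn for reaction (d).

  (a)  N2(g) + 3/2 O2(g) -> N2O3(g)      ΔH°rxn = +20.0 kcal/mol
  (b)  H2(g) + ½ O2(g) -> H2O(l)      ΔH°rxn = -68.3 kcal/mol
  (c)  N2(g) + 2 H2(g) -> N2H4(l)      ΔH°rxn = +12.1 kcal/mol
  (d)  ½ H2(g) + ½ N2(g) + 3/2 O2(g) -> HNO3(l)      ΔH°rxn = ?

(a) reversed (N2O3(g) must end up as a reactant): -20.0 kcal/mol
(b): not needed (H2O(l) appears nowhere else).
(c) as written (N2H4(l) already on the product side): +12.1 kcal/mol
(d) as written (HNO3(l) already on the product side): contributes x
-49.5 = (-20.0) + (+12.1) + x
x = (-49.5 − (-7.9)) / (1) = -41.6 kcal/mol

ΔH°rxn = -41.6 kcal/mol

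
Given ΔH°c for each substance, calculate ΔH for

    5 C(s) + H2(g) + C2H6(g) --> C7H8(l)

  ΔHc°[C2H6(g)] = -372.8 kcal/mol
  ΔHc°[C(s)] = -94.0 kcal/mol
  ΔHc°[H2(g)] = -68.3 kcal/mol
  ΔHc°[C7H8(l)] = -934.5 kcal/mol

Using ΔH = Σ nΔHc°(reactants) − Σ nΔHc°(products):
= [5·(-94.0) + 1·(-68.3) + 1·(-372.8)] − [1·(-934.5)]
= 23.4 kcal/mol

ΔH = 23.4 kcal/mol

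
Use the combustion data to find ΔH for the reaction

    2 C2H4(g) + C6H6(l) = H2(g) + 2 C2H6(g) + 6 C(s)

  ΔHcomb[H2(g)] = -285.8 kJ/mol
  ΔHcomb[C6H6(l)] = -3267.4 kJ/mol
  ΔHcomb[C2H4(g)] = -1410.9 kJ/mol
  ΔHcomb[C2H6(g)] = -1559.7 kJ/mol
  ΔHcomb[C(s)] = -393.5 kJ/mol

With combustion enthalpies, reactants minus products:
= [2·(-1410.9) + 1·(-3267.4)] − [1·(-285.8) + 2·(-1559.7) + 6·(-393.5)]
= -323.0 kJ/mol

ΔH = -323.0 kJ/mol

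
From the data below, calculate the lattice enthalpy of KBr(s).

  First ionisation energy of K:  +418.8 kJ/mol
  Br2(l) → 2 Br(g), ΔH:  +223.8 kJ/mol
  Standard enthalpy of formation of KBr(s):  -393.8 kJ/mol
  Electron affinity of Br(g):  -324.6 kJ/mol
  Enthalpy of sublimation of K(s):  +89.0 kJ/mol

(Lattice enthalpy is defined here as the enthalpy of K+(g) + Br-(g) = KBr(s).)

U = -688.9 kJ/mol

ΔHf° = 1·ΔHsub + 1·(ΣIE) + 1/2·D(Br2) + 1·EA + U
-393.8 = 1·(+89.0) + 1·(+418.8) + 1/2·(+223.8) + 1·(-324.6) + U
U = -393.8 − (+295.1) = -688.9 kJ/mol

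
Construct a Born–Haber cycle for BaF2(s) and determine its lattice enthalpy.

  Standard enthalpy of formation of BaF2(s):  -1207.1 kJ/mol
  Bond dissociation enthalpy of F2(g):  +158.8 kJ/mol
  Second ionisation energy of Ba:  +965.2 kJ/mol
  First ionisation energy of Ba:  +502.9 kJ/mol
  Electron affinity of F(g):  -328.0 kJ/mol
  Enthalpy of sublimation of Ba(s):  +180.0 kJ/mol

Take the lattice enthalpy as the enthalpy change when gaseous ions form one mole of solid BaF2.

ΔHf° = 1·ΔHsub + 1·(ΣIE) + 1·D(F2) + 2·EA + U
-1207.1 = 1·(+180.0) + 1·(+1468.1) + 1·(+158.8) + 2·(-328.0) + U
U = -1207.1 − (+1150.9) = -2358.0 kJ/mol

U = -2358.0 kJ/mol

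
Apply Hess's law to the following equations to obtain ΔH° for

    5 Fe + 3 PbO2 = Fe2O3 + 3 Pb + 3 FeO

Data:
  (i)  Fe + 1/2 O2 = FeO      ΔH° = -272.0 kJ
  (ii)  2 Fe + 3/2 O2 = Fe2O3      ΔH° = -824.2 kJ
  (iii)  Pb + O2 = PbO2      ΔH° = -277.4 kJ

(i) × 3 (scale by 3 for the 3 FeO): (3)·(-272.0) = -816.0 kJ
(ii) as written (Fe2O3 already on the product side): -824.2 kJ
(iii) reversed and × 3 (reverse to put PbO2 on the reactant side; scale by 3 for the 3 PbO2): (-3)·(-277.4) = +832.2 kJ
ΔH° = (-816.0) + (-824.2) + (+832.2) = -808.0 kJ

ΔH° = -808.0 kJ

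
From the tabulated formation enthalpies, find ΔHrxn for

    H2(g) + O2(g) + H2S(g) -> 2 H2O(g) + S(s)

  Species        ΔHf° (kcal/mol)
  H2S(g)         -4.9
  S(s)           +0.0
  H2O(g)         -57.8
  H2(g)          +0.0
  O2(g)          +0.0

ΔHrxn = -110.7 kcal/mol

ΔH°rxn = Σ nΔHf°(products) − Σ nΔHf°(reactants).
Products: 2·(-57.8) + 1·(+0.0) = -115.6
Reactants: 1·(+0.0) + 1·(+0.0) + 1·(-4.9) = -4.9
ΔHrxn = (-115.6) − (-4.9) = -110.7 kcal/mol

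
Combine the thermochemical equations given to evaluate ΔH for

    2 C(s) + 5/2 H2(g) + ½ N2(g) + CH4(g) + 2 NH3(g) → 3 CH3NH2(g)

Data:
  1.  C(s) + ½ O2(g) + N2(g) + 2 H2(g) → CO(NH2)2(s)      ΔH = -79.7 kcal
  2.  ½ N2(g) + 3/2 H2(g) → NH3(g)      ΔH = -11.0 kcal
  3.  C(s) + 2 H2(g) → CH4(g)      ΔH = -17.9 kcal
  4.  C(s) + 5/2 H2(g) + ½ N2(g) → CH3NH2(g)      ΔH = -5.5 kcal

eq. 1: not needed (O2(g) appears nowhere else).
eq. 2 reversed and × 2 (NH3(g) must end up as a reactant; ×2 to match 2 NH3(g) in the target): (-2)·(-11.0) = +22.0 kcal
eq. 3 reversed (CH4(g) must end up as a reactant): +17.9 kcal
eq. 4 × 3 (scale by 3 for the 3 CH3NH2(g)): (3)·(-5.5) = -16.5 kcal
Summing the manipulated equations, ΔH = (+22.0) + (+17.9) + (-16.5) = 23.4 kcal

ΔH = 23.4 kcal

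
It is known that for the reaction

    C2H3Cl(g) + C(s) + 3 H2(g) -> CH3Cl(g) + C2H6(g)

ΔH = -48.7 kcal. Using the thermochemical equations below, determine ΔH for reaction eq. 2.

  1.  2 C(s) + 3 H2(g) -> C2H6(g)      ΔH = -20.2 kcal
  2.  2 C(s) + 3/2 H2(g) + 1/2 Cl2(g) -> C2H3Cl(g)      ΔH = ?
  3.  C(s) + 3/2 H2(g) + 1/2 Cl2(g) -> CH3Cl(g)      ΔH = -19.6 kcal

eq. 1 as written: -20.2 kcal
eq. 2 reversed: contributes −x
eq. 3 as written: -19.6 kcal
-48.7 = (-20.2) + (-19.6) − x
x = (-48.7 − (-39.8)) / (-1) = 8.9 kcal

ΔH = 8.9 kcal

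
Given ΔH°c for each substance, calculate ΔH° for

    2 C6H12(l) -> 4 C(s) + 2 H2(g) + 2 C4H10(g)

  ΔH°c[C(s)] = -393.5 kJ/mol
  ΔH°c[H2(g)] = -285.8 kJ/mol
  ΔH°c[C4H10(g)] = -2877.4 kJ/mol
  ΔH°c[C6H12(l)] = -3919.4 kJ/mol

Using ΔH = Σ nΔHc°(reactants) − Σ nΔHc°(products):
= [2·(-3919.4)] − [4·(-393.5) + 2·(-285.8) + 2·(-2877.4)]
= 61.6 kJ/mol

ΔH° = 61.6 kJ/mol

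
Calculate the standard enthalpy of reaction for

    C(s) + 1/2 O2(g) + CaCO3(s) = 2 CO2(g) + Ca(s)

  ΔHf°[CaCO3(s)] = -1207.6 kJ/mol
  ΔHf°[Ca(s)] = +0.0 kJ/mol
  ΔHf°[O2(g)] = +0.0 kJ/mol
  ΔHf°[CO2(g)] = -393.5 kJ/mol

ΔH°rxn = 420.6 kJ/mol

ΔH°rxn = Σ nΔHf°(products) − Σ nΔHf°(reactants).
Products: 2·(-393.5) + 1·(+0.0) = -787.0
Reactants: 1·(+0.0) + 1/2·(+0.0) + 1·(-1207.6) = -1207.6
ΔH°rxn = (-787.0) − (-1207.6) = 420.6 kJ/mol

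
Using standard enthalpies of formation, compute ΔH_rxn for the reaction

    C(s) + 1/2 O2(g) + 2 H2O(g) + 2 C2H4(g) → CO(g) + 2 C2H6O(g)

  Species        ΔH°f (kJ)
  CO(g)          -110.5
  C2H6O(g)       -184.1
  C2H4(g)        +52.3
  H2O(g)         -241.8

ΔH_rxn = -99.7 kJ

Products: 1·(-110.5) + 2·(-184.1) = -478.7
Reactants: 1·(+0.0) + 1/2·(+0.0) + 2·(-241.8) + 2·(+52.3) = -379.0
ΔH_rxn = (-478.7) − (-379.0) = -99.7 kJ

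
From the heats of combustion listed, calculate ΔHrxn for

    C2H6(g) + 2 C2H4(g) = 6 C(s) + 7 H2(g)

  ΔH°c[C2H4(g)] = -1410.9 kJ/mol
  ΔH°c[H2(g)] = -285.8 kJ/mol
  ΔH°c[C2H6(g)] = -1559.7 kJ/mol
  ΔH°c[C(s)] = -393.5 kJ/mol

ΔHrxn = -19.9 kJ/mol

With combustion enthalpies, reactants minus products:
= [1·(-1559.7) + 2·(-1410.9)] − [6·(-393.5) + 7·(-285.8)]
= -19.9 kJ/mol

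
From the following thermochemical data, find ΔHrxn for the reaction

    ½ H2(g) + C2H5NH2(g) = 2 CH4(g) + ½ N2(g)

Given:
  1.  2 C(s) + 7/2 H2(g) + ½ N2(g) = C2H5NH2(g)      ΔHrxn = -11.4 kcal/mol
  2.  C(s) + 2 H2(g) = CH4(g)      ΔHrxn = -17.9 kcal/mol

eq. 1 reversed (C2H5NH2(g) must end up as a reactant): +11.4 kcal/mol
eq. 2 × 2 (×2 to match 2 CH4(g) in the target): (2)·(-17.9) = -35.8 kcal/mol
ΔHrxn = (+11.4) + (-35.8) = -24.4 kcal/mol

ΔHrxn = -24.4 kcal/mol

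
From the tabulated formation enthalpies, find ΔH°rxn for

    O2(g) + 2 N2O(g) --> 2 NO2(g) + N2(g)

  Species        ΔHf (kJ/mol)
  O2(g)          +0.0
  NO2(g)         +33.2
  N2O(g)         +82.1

Products: 2·(+33.2) + 1·(+0.0) = +66.4
Reactants: 1·(+0.0) + 2·(+82.1) = +164.2
ΔH°rxn = (+66.4) − (+164.2) = -97.8 kJ/mol

ΔH°rxn = -97.8 kJ/mol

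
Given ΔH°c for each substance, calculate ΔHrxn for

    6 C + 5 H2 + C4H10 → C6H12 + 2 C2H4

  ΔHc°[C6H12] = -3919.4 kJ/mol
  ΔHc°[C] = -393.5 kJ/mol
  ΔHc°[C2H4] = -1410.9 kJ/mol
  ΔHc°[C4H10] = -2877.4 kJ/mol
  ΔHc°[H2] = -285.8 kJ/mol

Using ΔH = Σ nΔHc°(reactants) − Σ nΔHc°(products):
= [6·(-393.5) + 5·(-285.8) + 1·(-2877.4)] − [1·(-3919.4) + 2·(-1410.9)]
= 73.8 kJ/mol

ΔHrxn = 73.8 kJ/mol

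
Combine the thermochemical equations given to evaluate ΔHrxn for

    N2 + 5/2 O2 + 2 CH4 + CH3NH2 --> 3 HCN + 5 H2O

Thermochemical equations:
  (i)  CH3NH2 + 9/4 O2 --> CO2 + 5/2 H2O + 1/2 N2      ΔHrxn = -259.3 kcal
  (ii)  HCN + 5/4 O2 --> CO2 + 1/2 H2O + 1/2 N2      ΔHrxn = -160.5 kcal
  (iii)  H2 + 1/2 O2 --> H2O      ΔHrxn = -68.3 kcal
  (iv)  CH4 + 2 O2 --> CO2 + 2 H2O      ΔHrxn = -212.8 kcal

(i) as written: -259.3 kcal
(ii) reversed and × 3: (-3)·(-160.5) = +481.5 kcal
(iii): not needed.
(iv) × 2: (2)·(-212.8) = -425.6 kcal
Since enthalpy is a state function, ΔHrxn = (1)·(-259.3) + (-3)·(-160.5) + (2)·(-212.8) = -203.4 kcal

ΔHrxn = -203.4 kcal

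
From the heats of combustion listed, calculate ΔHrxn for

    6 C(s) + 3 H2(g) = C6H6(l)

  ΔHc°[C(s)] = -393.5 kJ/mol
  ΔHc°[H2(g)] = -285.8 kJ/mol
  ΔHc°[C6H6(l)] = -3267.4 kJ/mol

ΔHrxn = 49.0 kJ/mol

Using ΔH = Σ nΔHc°(reactants) − Σ nΔHc°(products):
= [6·(-393.5) + 3·(-285.8)] − [1·(-3267.4)]
= 49.0 kJ/mol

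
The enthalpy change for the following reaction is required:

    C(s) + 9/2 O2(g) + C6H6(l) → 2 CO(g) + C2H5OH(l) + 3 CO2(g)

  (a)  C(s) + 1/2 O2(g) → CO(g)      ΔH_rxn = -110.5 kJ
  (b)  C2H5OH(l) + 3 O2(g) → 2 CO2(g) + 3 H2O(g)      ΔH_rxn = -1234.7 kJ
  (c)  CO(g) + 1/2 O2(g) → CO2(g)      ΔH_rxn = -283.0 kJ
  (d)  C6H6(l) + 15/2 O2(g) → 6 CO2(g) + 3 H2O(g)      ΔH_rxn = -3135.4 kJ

(a) as written: -110.5 kJ
(b) reversed: +1234.7 kJ
(c) reversed: +283.0 kJ
(d) as written: -3135.4 kJ
ΔH_rxn = (-110.5) + (+1234.7) + (+283.0) + (-3135.4) = -1728.2 kJ

ΔH_rxn = -1728.2 kJ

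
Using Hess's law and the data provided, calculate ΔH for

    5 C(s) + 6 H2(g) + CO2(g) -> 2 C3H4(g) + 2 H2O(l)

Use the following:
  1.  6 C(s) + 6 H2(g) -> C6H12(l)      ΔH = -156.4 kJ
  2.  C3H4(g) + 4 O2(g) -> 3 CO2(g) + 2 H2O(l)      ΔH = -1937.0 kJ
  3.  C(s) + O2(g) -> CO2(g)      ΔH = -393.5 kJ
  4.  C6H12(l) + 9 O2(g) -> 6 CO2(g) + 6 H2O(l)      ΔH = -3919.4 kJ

eq. 1 as written: -156.4 kJ
eq. 2 reversed and × 2: (-2)·(-1937.0) = +3874.0 kJ
eq. 3 reversed: +393.5 kJ
eq. 4 as written: -3919.4 kJ
By Hess's law, ΔH = (1)·(-156.4) + (-2)·(-1937.0) + (-1)·(-393.5) + (1)·(-3919.4) = 191.7 kJ

ΔH = 191.7 kJ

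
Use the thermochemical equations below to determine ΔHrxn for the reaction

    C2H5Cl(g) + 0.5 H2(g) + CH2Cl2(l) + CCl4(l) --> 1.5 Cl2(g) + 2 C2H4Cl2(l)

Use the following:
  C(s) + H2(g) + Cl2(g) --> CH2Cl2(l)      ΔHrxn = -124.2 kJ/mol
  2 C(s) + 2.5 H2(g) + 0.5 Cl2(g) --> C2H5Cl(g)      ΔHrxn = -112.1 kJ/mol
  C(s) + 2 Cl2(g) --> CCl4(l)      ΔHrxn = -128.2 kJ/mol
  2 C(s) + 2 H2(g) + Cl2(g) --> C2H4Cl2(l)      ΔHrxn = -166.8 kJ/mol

ΔHrxn = 30.9 kJ/mol

equation 1 reversed: +124.2 kJ/mol
equation 2 reversed: +112.1 kJ/mol
equation 3 reversed: +128.2 kJ/mol
equation 4 × 2: (2)·(-166.8) = -333.6 kJ/mol
ΔHrxn = (+124.2) + (+112.1) + (+128.2) + (-333.6) = 30.9 kJ/mol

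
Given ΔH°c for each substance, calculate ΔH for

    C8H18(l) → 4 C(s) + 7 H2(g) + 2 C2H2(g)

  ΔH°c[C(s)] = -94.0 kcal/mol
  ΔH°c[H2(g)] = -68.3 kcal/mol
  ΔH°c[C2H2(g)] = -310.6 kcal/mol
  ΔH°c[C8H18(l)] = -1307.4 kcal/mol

ΔH = 167.9 kcal/mol

With combustion enthalpies, reactants minus products:
= [1·(-1307.4)] − [4·(-94.0) + 7·(-68.3) + 2·(-310.6)]
= 167.9 kcal/mol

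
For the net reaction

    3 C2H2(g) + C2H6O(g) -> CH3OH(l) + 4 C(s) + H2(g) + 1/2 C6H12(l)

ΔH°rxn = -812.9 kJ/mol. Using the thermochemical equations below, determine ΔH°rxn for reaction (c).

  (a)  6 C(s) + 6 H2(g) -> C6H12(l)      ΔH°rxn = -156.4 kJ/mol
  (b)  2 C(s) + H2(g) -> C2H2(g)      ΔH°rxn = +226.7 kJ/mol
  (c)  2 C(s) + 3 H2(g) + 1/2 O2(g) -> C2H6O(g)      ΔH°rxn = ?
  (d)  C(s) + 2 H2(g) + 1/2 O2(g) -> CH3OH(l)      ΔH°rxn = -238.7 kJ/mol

ΔH°rxn = -184.1 kJ/mol

(a) × 1/2: (1/2)·(-156.4) = -78.2 kJ/mol
(b) reversed and × 3: (-3)·(+226.7) = -680.1 kJ/mol
(c) reversed: contributes −x
(d) as written: -238.7 kJ/mol
-812.9 = (-78.2) + (-680.1) + (-238.7) − x
x = (-812.9 − (-997.0)) / (-1) = -184.1 kJ/mol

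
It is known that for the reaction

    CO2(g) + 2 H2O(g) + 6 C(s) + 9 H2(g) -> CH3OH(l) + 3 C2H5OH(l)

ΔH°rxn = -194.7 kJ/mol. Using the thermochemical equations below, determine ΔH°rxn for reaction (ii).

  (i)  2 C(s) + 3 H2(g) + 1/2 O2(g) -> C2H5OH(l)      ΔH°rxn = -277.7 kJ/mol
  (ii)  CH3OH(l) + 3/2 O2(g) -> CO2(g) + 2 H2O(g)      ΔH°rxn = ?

(i) × 3 (×3 to match 3 C2H5OH(l) in the target): (3)·(-277.7) = -833.1 kJ/mol
(ii) reversed (reverse to put CH3OH(l) on the product side): contributes −x
-194.7 = (-833.1) − x
x = (-194.7 − (-833.1)) / (-1) = -638.4 kJ/mol

ΔH°rxn = -638.4 kJ/mol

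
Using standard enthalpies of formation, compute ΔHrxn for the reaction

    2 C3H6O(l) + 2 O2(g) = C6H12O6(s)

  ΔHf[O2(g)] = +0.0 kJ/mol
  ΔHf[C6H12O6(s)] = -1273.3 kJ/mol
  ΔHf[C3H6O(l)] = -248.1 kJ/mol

ΔH°rxn = Σ nΔHf°(products) − Σ nΔHf°(reactants).
Products: 1·(-1273.3) = -1273.3
Reactants: 2·(-248.1) + 2·(+0.0) = -496.2
ΔHrxn = (-1273.3) − (-496.2) = -777.1 kJ/mol

ΔHrxn = -777.1 kJ/mol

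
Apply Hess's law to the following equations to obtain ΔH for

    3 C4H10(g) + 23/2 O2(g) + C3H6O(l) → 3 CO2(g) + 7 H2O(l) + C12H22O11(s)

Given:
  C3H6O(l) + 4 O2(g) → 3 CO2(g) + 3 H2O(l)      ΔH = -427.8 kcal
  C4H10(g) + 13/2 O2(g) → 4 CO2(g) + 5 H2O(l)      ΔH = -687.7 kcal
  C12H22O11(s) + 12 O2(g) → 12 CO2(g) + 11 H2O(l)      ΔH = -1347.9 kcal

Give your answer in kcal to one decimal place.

ΔH = -1143.0 kcal

equation 1 as written: -427.8 kcal
equation 2 × 3: (3)·(-687.7) = -2063.1 kcal
equation 3 reversed: +1347.9 kcal
Summing the manipulated equations, ΔH = (-427.8) + (-2063.1) + (+1347.9) = -1143.0 kcal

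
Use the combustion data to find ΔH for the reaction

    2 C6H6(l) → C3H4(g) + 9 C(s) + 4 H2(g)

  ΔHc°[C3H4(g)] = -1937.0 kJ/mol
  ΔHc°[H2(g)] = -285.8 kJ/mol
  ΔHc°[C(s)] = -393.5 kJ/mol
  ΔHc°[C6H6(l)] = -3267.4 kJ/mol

ΔH = 86.9 kJ/mol

With combustion enthalpies, reactants minus products:
= [2·(-3267.4)] − [1·(-1937.0) + 9·(-393.5) + 4·(-285.8)]
= 86.9 kJ/mol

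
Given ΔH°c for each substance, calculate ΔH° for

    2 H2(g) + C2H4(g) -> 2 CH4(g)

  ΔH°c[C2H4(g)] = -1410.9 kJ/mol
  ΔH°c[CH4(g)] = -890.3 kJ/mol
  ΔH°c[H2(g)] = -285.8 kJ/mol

With combustion enthalpies, reactants minus products:
= [2·(-285.8) + 1·(-1410.9)] − [2·(-890.3)]
= -201.9 kJ/mol

ΔH° = -201.9 kJ/mol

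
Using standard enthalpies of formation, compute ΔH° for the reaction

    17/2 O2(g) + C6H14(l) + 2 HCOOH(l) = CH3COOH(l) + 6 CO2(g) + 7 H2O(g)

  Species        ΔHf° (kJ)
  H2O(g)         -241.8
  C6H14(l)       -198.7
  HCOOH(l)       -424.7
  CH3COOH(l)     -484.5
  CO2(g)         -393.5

ΔH° = -3490.0 kJ

Products: 1·(-484.5) + 6·(-393.5) + 7·(-241.8) = -4538.1
Reactants: 17/2·(+0.0) + 1·(-198.7) + 2·(-424.7) = -1048.1
ΔH° = (-4538.1) − (-1048.1) = -3490.0 kJ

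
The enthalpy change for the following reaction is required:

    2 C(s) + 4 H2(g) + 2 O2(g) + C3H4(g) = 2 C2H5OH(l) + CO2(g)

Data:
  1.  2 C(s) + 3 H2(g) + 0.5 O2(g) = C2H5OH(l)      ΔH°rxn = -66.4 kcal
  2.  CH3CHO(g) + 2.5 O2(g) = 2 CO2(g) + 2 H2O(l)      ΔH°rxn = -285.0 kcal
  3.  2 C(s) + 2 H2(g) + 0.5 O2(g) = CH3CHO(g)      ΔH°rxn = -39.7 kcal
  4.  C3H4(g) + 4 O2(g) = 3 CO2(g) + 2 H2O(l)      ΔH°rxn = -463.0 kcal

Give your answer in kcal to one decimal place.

eq. 1 × 2 (×2 to match 2 C2H5OH(l) in the target): (2)·(-66.4) = -132.8 kcal
eq. 2 reversed: +285.0 kcal
eq. 3 reversed: +39.7 kcal
eq. 4 as written (C3H4(g) already on the reactant side): -463.0 kcal
ΔH°rxn = (2)·(-66.4) + (-1)·(-285.0) + (-1)·(-39.7) + (1)·(-463.0) = -271.1 kcal

ΔH°rxn = -271.1 kcal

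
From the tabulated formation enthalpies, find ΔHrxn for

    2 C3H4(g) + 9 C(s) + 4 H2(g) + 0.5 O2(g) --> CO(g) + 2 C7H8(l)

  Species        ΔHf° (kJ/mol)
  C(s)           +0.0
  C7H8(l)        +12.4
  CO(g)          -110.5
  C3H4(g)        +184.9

ΔHrxn = -455.5 kJ/mol

Products: 1·(-110.5) + 2·(+12.4) = -85.7
Reactants: 2·(+184.9) + 9·(+0.0) + 4·(+0.0) + 1/2·(+0.0) = +369.8
ΔHrxn = (-85.7) − (+369.8) = -455.5 kJ/mol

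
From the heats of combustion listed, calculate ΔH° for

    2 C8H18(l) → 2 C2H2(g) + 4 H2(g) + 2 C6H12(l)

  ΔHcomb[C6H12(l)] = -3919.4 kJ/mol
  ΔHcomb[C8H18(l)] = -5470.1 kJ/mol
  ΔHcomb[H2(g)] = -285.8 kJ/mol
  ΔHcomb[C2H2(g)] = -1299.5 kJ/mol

ΔH° = 640.8 kJ/mol

Using ΔH = Σ nΔHc°(reactants) − Σ nΔHc°(products):
= [2·(-5470.1)] − [2·(-1299.5) + 4·(-285.8) + 2·(-3919.4)]
= 640.8 kJ/mol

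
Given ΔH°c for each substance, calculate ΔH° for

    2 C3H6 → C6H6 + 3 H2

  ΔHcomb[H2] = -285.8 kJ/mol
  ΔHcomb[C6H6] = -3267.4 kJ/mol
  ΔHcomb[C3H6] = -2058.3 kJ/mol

With combustion enthalpies, reactants minus products:
= [2·(-2058.3)] − [1·(-3267.4) + 3·(-285.8)]
= 8.2 kJ/mol

ΔH° = 8.2 kJ/mol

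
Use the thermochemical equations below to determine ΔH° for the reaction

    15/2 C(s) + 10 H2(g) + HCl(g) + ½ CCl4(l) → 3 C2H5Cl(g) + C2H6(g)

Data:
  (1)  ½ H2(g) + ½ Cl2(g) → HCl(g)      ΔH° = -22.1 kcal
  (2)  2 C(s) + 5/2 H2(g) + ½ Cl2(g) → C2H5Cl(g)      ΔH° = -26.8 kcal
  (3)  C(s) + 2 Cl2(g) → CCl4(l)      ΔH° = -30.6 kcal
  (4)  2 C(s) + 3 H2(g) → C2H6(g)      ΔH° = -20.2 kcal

ΔH° = -63.2 kcal

(1) reversed: +22.1 kcal
(2) × 3: (3)·(-26.8) = -80.4 kcal
(3) reversed and × 1/2: (-1/2)·(-30.6) = +15.3 kcal
(4) as written: -20.2 kcal
Summing the manipulated equations, ΔH° = (-1)·(-22.1) + (3)·(-26.8) + (-1/2)·(-30.6) + (1)·(-20.2) = -63.2 kcal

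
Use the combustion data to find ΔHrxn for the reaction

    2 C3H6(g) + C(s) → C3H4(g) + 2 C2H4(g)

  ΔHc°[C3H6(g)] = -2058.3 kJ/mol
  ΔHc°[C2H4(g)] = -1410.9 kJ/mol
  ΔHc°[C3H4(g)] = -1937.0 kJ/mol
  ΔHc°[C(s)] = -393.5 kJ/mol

With combustion enthalpies, reactants minus products:
= [2·(-2058.3) + 1·(-393.5)] − [1·(-1937.0) + 2·(-1410.9)]
= 248.7 kJ/mol

ΔHrxn = 248.7 kJ/mol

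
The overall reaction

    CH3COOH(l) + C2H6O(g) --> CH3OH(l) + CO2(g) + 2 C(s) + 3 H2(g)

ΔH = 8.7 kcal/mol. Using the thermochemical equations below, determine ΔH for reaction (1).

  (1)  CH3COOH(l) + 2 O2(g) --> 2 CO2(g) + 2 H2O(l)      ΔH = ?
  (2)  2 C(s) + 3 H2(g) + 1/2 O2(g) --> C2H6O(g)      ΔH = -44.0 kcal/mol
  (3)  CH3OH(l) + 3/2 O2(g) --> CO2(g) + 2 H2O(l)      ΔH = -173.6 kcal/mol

ΔH = -208.9 kcal/mol

(1) as written (CH3COOH(l) already on the reactant side): contributes x
(2) reversed (reverse to put C2H6O(g) on the reactant side): +44.0 kcal/mol
(3) reversed (reverse to put CH3OH(l) on the product side): +173.6 kcal/mol
+8.7 = (+44.0) + (+173.6) + x
x = (+8.7 − (+217.6)) / (1) = -208.9 kcal/mol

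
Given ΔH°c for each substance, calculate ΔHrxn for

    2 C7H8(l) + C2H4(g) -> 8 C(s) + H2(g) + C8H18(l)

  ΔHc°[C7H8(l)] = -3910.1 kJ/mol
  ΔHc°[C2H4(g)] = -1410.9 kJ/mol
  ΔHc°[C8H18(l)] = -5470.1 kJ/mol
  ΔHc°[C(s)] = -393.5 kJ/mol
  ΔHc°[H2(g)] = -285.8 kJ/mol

ΔHrxn = -327.2 kJ/mol

With combustion enthalpies, reactants minus products:
= [2·(-3910.1) + 1·(-1410.9)] − [8·(-393.5) + 1·(-285.8) + 1·(-5470.1)]
= -327.2 kJ/mol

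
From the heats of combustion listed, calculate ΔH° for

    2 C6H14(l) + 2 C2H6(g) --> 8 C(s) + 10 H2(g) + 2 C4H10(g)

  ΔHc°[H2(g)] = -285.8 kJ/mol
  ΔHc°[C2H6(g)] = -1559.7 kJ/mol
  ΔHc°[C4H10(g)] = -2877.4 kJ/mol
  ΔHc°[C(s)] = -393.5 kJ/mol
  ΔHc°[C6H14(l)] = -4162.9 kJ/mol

ΔH° = 315.6 kJ/mol

Using ΔH = Σ nΔHc°(reactants) − Σ nΔHc°(products):
= [2·(-4162.9) + 2·(-1559.7)] − [8·(-393.5) + 10·(-285.8) + 2·(-2877.4)]
= 315.6 kJ/mol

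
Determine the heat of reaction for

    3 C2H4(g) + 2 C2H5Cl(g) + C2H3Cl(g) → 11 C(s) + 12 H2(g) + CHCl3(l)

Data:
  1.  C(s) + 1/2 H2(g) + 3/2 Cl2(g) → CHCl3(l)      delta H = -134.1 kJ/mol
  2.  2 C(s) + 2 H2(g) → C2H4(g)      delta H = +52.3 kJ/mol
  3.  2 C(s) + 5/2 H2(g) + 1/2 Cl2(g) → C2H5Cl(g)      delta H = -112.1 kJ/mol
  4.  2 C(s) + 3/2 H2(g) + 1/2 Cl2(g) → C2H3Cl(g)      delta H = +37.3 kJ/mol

eq. 1 as written (CHCl3(l) already on the product side): -134.1 kJ/mol
eq. 2 reversed and × 3 (C2H4(g) must end up as a reactant; scale by 3 for the 3 C2H4(g)): (-3)·(+52.3) = -156.9 kJ/mol
eq. 3 reversed and × 2 (C2H5Cl(g) must end up as a reactant; ×2 to match 2 C2H5Cl(g) in the target): (-2)·(-112.1) = +224.2 kJ/mol
eq. 4 reversed (C2H3Cl(g) must end up as a reactant): -37.3 kJ/mol
Summing the manipulated equations, delta H = (-134.1) + (-156.9) + (+224.2) + (-37.3) = -104.1 kJ/mol

delta H = -104.1 kJ/mol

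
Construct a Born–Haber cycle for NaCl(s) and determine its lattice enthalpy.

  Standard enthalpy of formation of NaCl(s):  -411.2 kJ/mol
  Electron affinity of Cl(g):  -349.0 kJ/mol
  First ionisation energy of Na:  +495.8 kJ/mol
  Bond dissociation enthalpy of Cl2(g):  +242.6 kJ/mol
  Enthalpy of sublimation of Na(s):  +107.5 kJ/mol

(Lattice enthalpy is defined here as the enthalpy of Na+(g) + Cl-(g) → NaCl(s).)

U = -786.8 kJ/mol

ΔHf° = 1·ΔHsub + 1·(ΣIE) + 1/2·D(Cl2) + 1·EA + U
-411.2 = 1·(+107.5) + 1·(+495.8) + 1/2·(+242.6) + 1·(-349.0) + U
U = -411.2 − (+375.6) = -786.8 kJ/mol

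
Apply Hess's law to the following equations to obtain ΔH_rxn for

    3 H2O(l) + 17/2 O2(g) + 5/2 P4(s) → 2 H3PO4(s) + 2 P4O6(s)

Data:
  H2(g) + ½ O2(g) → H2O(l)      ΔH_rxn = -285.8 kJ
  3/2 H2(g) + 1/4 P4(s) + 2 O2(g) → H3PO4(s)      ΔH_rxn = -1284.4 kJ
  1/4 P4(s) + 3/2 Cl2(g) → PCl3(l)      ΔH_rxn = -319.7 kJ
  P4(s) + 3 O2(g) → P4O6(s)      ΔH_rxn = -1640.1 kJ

equation 1 reversed and × 3: (-3)·(-285.8) = +857.4 kJ
equation 2 × 2: (2)·(-1284.4) = -2568.8 kJ
equation 3: not needed.
equation 4 × 2: (2)·(-1640.1) = -3280.2 kJ
ΔH_rxn = (+857.4) + (-2568.8) + (-3280.2) = -4991.6 kJ

ΔH_rxn = -4991.6 kJ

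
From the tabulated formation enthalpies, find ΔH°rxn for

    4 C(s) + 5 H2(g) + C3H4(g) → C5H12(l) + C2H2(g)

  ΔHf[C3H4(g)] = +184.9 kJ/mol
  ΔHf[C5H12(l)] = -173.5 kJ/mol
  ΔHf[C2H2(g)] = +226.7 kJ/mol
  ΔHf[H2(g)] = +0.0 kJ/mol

ΔH°rxn = -131.7 kJ/mol

Products: 1·(-173.5) + 1·(+226.7) = +53.2
Reactants: 4·(+0.0) + 5·(+0.0) + 1·(+184.9) = +184.9
ΔH°rxn = (+53.2) − (+184.9) = -131.7 kJ/mol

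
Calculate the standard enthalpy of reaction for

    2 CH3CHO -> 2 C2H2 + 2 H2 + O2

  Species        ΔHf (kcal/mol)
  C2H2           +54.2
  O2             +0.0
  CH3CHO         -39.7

Products: 2·(+54.2) + 2·(+0.0) + 1·(+0.0) = +108.4
Reactants: 2·(-39.7) = -79.4
ΔH°rxn = (+108.4) − (-79.4) = 187.8 kcal/mol

ΔH°rxn = 187.8 kcal/mol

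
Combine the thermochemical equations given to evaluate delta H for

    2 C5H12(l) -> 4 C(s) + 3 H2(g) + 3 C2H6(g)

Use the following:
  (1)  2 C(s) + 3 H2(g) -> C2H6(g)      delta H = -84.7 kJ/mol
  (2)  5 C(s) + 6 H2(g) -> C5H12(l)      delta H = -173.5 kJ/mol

(1) × 3 (scale by 3 for the 3 C2H6(g)): (3)·(-84.7) = -254.1 kJ/mol
(2) reversed and × 2 (reverse to put C5H12(l) on the reactant side; scale by 2 for the 2 C5H12(l)): (-2)·(-173.5) = +347.0 kJ/mol
Since enthalpy is a state function, delta H = (3)·(-84.7) + (-2)·(-173.5) = 92.9 kJ/mol

delta H = 92.9 kJ/mol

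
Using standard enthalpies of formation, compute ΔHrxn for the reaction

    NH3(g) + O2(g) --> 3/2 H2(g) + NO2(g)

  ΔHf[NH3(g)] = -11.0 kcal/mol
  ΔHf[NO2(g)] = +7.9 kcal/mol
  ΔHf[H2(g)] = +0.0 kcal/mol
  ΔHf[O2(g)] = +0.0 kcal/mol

ΔHrxn = 18.9 kcal/mol

ΔH°rxn = Σ nΔHf°(products) − Σ nΔHf°(reactants).
Products: 3/2·(+0.0) + 1·(+7.9) = +7.9
Reactants: 1·(-11.0) + 1·(+0.0) = -11.0
ΔHrxn = (+7.9) − (-11.0) = 18.9 kcal/mol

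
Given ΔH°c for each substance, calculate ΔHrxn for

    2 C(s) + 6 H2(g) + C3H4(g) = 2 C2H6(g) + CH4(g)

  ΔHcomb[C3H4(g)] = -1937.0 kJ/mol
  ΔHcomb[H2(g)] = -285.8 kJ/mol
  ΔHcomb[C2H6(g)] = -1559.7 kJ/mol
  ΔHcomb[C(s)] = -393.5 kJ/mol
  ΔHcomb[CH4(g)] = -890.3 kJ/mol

With combustion enthalpies, reactants minus products:
= [2·(-393.5) + 6·(-285.8) + 1·(-1937.0)] − [2·(-1559.7) + 1·(-890.3)]
= -429.1 kJ/mol

ΔHrxn = -429.1 kJ/mol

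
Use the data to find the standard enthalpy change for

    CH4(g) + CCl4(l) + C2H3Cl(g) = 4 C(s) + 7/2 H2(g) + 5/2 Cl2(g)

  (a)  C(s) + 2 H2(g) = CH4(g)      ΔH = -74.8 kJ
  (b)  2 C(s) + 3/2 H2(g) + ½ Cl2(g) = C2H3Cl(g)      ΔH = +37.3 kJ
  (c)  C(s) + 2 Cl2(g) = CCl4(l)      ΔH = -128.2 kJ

(a) reversed (reverse to put CH4(g) on the reactant side): +74.8 kJ
(b) reversed (reverse to put C2H3Cl(g) on the reactant side): -37.3 kJ
(c) reversed (CCl4(l) must end up as a reactant): +128.2 kJ
Since enthalpy is a state function, ΔH = (-1)·(-74.8) + (-1)·(+37.3) + (-1)·(-128.2) = 165.7 kJ

ΔH = 165.7 kJ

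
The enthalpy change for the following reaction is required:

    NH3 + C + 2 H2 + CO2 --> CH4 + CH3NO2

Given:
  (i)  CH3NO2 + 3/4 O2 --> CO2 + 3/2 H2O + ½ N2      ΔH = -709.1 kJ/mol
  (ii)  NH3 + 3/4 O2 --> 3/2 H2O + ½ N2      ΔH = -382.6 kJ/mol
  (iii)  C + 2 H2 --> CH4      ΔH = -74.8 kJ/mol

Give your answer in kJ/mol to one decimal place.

(i) reversed: +709.1 kJ/mol
(ii) as written: -382.6 kJ/mol
(iii) as written: -74.8 kJ/mol
ΔH = (+709.1) + (-382.6) + (-74.8) = 251.7 kJ/mol

ΔH = 251.7 kJ/mol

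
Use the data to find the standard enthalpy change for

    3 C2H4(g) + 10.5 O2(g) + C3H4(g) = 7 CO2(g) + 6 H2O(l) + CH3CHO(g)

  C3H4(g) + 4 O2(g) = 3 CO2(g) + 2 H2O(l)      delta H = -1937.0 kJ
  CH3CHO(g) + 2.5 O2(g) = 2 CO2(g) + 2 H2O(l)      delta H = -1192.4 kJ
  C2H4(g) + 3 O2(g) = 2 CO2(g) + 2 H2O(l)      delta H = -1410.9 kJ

delta H = -4977.3 kJ

equation 1 as written (C3H4(g) already on the reactant side): -1937.0 kJ
equation 2 reversed (reverse to put CH3CHO(g) on the product side): +1192.4 kJ
equation 3 × 3 (×3 to match 3 C2H4(g) in the target): (3)·(-1410.9) = -4232.7 kJ
delta H = (-1937.0) + (+1192.4) + (-4232.7) = -4977.3 kJ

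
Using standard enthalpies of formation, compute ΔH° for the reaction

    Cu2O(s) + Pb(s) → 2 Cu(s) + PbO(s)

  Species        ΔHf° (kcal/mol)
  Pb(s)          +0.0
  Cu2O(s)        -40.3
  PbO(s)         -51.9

ΔH° = -11.6 kcal/mol

Products: 2·(+0.0) + 1·(-51.9) = -51.9
Reactants: 1·(-40.3) + 1·(+0.0) = -40.3
ΔH° = (-51.9) − (-40.3) = -11.6 kcal/mol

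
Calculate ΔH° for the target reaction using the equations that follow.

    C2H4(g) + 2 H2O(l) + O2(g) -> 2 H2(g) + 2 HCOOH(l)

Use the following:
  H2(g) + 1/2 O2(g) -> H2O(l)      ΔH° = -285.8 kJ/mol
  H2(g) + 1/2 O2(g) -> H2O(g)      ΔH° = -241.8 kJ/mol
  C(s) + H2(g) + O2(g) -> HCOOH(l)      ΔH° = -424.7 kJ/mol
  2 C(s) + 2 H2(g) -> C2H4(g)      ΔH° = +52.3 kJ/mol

ΔH° = -330.1 kJ/mol

equation 1 reversed and × 2 (H2O(l) must end up as a reactant; scale by 2 for the 2 H2O(l)): (-2)·(-285.8) = +571.6 kJ/mol
equation 2: not needed (H2O(g) appears nowhere else).
equation 3 × 2 (scale by 2 for the 2 HCOOH(l)): (2)·(-424.7) = -849.4 kJ/mol
equation 4 reversed (reverse to put C2H4(g) on the reactant side): -52.3 kJ/mol
Since enthalpy is a state function, ΔH° = (-2)·(-285.8) + (2)·(-424.7) + (-1)·(+52.3) = -330.1 kJ/mol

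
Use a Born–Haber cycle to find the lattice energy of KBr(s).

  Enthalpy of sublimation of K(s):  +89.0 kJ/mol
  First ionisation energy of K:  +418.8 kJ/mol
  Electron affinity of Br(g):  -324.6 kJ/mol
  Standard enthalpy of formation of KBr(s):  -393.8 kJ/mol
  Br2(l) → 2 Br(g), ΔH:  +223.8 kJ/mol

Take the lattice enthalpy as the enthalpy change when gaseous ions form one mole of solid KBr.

U = -688.9 kJ/mol

ΔHf° = 1·ΔHsub + 1·(ΣIE) + 1/2·D(Br2) + 1·EA + U
-393.8 = 1·(+89.0) + 1·(+418.8) + 1/2·(+223.8) + 1·(-324.6) + U
U = -393.8 − (+295.1) = -688.9 kJ/mol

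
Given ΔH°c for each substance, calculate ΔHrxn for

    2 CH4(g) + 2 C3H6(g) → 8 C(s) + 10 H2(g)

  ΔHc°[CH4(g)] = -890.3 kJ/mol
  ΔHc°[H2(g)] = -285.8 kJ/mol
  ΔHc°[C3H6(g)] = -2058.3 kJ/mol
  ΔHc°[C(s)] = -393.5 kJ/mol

Using ΔH = Σ nΔHc°(reactants) − Σ nΔHc°(products):
= [2·(-890.3) + 2·(-2058.3)] − [8·(-393.5) + 10·(-285.8)]
= 108.8 kJ/mol

ΔHrxn = 108.8 kJ/mol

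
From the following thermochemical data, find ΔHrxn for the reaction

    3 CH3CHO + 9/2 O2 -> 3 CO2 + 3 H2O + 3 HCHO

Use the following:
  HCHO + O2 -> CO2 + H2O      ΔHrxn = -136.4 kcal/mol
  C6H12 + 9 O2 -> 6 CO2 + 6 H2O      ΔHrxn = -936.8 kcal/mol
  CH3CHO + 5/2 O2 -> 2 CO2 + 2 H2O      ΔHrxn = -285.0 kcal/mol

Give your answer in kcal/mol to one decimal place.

ΔHrxn = -445.8 kcal/mol

equation 1 reversed and × 3 (reverse to put HCHO on the product side; scale by 3 for the 3 HCHO): (-3)·(-136.4) = +409.2 kcal/mol
equation 2: not needed (C6H12 appears nowhere else).
equation 3 × 3 (×3 to match 3 CH3CHO in the target): (3)·(-285.0) = -855.0 kcal/mol
Combining the equations, ΔHrxn = (+409.2) + (-855.0) = -445.8 kcal/mol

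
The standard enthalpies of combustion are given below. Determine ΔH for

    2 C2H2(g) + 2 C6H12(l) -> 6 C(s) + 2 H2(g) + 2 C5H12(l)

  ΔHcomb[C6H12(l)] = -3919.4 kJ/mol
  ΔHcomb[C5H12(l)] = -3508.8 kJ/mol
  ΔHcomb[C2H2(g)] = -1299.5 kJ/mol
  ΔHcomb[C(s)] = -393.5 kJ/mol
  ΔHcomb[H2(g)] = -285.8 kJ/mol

ΔH = -487.6 kJ/mol

With combustion enthalpies, reactants minus products:
= [2·(-1299.5) + 2·(-3919.4)] − [6·(-393.5) + 2·(-285.8) + 2·(-3508.8)]
= -487.6 kJ/mol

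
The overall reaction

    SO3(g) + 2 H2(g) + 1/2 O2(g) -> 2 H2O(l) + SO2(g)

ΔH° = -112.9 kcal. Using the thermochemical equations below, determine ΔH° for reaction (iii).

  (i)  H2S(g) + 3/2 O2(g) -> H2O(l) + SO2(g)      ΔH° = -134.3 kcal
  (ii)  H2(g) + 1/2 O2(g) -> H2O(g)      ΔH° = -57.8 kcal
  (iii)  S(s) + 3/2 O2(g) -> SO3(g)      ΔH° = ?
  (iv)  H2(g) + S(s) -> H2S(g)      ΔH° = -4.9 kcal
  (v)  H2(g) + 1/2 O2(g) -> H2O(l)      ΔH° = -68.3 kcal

(i) as written (SO2(g) already on the product side): -134.3 kcal
(ii): not needed (H2O(g) appears nowhere else).
(iii) reversed (SO3(g) must end up as a reactant): contributes −x
(iv) as written: -4.9 kcal
(v) as written: -68.3 kcal
-112.9 = (-134.3) + (-4.9) + (-68.3) − x
x = (-112.9 − (-207.5)) / (-1) = -94.6 kcal

ΔH° = -94.6 kcal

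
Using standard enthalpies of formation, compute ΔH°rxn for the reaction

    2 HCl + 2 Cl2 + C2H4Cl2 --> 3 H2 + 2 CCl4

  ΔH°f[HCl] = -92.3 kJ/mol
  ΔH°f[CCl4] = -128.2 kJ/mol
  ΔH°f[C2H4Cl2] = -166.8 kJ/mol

ΔH°rxn = 95.0 kJ/mol

Products: 3·(+0.0) + 2·(-128.2) = -256.4
Reactants: 2·(-92.3) + 2·(+0.0) + 1·(-166.8) = -351.4
ΔH°rxn = (-256.4) − (-351.4) = 95.0 kJ/mol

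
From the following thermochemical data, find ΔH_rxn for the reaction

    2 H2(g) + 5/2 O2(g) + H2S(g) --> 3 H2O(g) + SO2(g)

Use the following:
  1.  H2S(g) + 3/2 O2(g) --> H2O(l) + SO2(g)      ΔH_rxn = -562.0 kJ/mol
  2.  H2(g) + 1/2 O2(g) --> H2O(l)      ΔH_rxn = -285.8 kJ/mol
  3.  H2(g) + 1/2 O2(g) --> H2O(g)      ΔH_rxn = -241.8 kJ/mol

ΔH_rxn = -1001.6 kJ/mol

eq. 1 as written (H2S(g) already on the reactant side): -562.0 kJ/mol
eq. 2 reversed: +285.8 kJ/mol
eq. 3 × 3 (×3 to match 3 H2O(g) in the target): (3)·(-241.8) = -725.4 kJ/mol
Summing the manipulated equations, ΔH_rxn = (-562.0) + (+285.8) + (-725.4) = -1001.6 kJ/mol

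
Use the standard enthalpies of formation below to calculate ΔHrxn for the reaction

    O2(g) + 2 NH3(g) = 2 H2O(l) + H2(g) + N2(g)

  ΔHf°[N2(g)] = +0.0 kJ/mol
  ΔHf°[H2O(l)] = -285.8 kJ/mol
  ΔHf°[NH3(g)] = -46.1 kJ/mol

ΔHrxn = -479.4 kJ/mol

Products: 2·(-285.8) + 1·(+0.0) + 1·(+0.0) = -571.6
Reactants: 1·(+0.0) + 2·(-46.1) = -92.2
ΔHrxn = (-571.6) − (-92.2) = -479.4 kJ/mol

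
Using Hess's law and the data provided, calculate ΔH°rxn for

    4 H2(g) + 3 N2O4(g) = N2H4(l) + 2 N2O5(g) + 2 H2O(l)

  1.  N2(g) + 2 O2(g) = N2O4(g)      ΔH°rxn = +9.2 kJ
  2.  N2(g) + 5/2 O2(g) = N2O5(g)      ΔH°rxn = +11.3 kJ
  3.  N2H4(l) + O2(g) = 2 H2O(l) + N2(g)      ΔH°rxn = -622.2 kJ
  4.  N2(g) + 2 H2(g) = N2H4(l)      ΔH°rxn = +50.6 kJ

ΔH°rxn = -526.0 kJ

eq. 1 reversed and × 3: (-3)·(+9.2) = -27.6 kJ
eq. 2 × 2: (2)·(+11.3) = +22.6 kJ
eq. 3 as written: -622.2 kJ
eq. 4 × 2: (2)·(+50.6) = +101.2 kJ
ΔH°rxn = (-3)·(+9.2) + (2)·(+11.3) + (1)·(-622.2) + (2)·(+50.6) = -526.0 kJ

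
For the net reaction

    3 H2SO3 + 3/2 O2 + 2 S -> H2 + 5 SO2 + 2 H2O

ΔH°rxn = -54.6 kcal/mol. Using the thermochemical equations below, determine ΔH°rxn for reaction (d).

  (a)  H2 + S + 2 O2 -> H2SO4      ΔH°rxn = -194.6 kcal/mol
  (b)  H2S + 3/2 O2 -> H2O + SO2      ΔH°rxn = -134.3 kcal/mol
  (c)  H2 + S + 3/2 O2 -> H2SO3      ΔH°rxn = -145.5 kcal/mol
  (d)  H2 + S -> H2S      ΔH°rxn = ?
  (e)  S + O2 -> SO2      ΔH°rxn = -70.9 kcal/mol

ΔH°rxn = -4.9 kcal/mol

(a): not needed (H2SO4 appears nowhere else).
(b) × 2 (scale by 2 for the 2 H2O): (2)·(-134.3) = -268.6 kcal/mol
(c) reversed and × 3 (H2SO3 must end up as a reactant; ×3 to match 3 H2SO3 in the target): (-3)·(-145.5) = +436.5 kcal/mol
(d) × 2: contributes 2·x
(e) × 3: (3)·(-70.9) = -212.7 kcal/mol
-54.6 = (-268.6) + (+436.5) + (-212.7) + 2·x
x = (-54.6 − (-44.8)) / (2) = -4.9 kcal/mol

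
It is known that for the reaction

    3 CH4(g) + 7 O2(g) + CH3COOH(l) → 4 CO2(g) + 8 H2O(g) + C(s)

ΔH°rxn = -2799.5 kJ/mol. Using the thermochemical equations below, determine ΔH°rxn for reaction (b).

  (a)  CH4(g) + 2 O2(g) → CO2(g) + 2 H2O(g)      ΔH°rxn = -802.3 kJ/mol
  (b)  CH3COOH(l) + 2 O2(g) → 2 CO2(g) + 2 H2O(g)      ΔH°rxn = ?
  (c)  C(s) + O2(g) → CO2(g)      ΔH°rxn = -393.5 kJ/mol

(a) × 3 (×3 to match 3 CH4(g) in the target): (3)·(-802.3) = -2406.9 kJ/mol
(b) as written (CH3COOH(l) already on the reactant side): contributes x
(c) reversed (C(s) must end up as a product): +393.5 kJ/mol
-2799.5 = (-2406.9) + (+393.5) + x
x = (-2799.5 − (-2013.4)) / (1) = -786.1 kJ/mol

ΔH°rxn = -786.1 kJ/mol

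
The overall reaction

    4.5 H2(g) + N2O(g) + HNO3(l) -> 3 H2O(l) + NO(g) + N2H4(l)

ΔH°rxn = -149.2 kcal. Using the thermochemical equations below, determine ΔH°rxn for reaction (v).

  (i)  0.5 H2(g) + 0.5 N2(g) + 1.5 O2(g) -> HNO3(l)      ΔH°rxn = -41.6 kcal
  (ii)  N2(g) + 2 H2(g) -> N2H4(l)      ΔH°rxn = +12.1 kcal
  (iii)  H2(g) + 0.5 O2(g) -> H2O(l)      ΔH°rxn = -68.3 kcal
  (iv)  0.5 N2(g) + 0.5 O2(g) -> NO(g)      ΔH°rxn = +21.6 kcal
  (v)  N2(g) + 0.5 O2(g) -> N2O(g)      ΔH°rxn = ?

(i) reversed: +41.6 kcal
(ii) as written: +12.1 kcal
(iii) × 3: (3)·(-68.3) = -204.9 kcal
(iv) as written: +21.6 kcal
(v) reversed: contributes −x
-149.2 = (+41.6) + (+12.1) + (-204.9) + (+21.6) − x
x = (-149.2 − (-129.6)) / (-1) = 19.6 kcal

ΔH°rxn = 19.6 kcal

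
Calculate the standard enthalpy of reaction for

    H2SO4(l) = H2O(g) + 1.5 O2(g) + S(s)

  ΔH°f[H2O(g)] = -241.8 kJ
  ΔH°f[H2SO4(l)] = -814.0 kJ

ΔH° = 572.2 kJ

ΔH°rxn = Σ nΔHf°(products) − Σ nΔHf°(reactants).
Products: 1·(-241.8) + 3/2·(+0.0) + 1·(+0.0) = -241.8
Reactants: 1·(-814.0) = -814.0
ΔH° = (-241.8) − (-814.0) = 572.2 kJ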